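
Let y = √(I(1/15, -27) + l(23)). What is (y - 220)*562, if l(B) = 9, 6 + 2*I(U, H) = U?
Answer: -123640 + 281*√5430/15 ≈ -1.2226e+5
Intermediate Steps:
I(U, H) = -3 + U/2
y = √5430/30 (y = √((-3 + (½)/15) + 9) = √((-3 + (½)*(1/15)) + 9) = √((-3 + 1/30) + 9) = √(-89/30 + 9) = √(181/30) = √5430/30 ≈ 2.4563)
(y - 220)*562 = (√5430/30 - 220)*562 = (-220 + √5430/30)*562 = -123640 + 281*√5430/15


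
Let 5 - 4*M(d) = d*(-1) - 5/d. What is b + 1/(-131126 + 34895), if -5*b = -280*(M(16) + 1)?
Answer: 272814877/769848 ≈ 354.38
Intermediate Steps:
M(d) = 5/4 + d/4 + 5/(4*d) (M(d) = 5/4 - (d*(-1) - 5/d)/4 = 5/4 - (-d - 5/d)/4 = 5/4 + (d/4 + 5/(4*d)) = 5/4 + d/4 + 5/(4*d))
b = 2835/8 (b = -(-56)*((¼)*(5 + 16*(5 + 16))/16 + 1) = -(-56)*((¼)*(1/16)*(5 + 16*21) + 1) = -(-56)*((¼)*(1/16)*(5 + 336) + 1) = -(-56)*((¼)*(1/16)*341 + 1) = -(-56)*(341/64 + 1) = -(-56)*405/64 = -⅕*(-14175/8) = 2835/8 ≈ 354.38)
b + 1/(-131126 + 34895) = 2835/8 + 1/(-131126 + 34895) = 2835/8 + 1/(-96231) = 2835/8 - 1/96231 = 272814877/769848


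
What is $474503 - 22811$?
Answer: $451692$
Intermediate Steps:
$474503 - 22811 = 451692$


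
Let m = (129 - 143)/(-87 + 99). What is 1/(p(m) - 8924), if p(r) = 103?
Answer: -1/8821 ≈ -0.00011337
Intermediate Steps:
m = -7/6 (m = -14/12 = -14*1/12 = -7/6 ≈ -1.1667)
1/(p(m) - 8924) = 1/(103 - 8924) = 1/(-8821) = -1/8821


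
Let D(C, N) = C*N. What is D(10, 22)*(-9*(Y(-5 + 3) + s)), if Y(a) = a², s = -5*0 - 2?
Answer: -3960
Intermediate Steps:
s = -2 (s = 0 - 2 = -2)
D(10, 22)*(-9*(Y(-5 + 3) + s)) = (10*22)*(-9*((-5 + 3)² - 2)) = 220*(-9*((-2)² - 2)) = 220*(-9*(4 - 2)) = 220*(-9*2) = 220*(-18) = -3960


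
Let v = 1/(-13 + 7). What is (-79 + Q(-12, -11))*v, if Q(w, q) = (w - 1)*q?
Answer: -32/3 ≈ -10.667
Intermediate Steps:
Q(w, q) = q*(-1 + w) (Q(w, q) = (-1 + w)*q = q*(-1 + w))
v = -⅙ (v = 1/(-6) = -⅙ ≈ -0.16667)
(-79 + Q(-12, -11))*v = (-79 - 11*(-1 - 12))*(-⅙) = (-79 - 11*(-13))*(-⅙) = (-79 + 143)*(-⅙) = 64*(-⅙) = -32/3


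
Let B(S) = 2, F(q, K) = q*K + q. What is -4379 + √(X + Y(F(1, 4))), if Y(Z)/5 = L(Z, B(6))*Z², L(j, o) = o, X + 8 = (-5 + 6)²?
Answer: -4379 + 9*√3 ≈ -4363.4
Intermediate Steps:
F(q, K) = q + K*q (F(q, K) = K*q + q = q + K*q)
X = -7 (X = -8 + (-5 + 6)² = -8 + 1² = -8 + 1 = -7)
Y(Z) = 10*Z² (Y(Z) = 5*(2*Z²) = 10*Z²)
-4379 + √(X + Y(F(1, 4))) = -4379 + √(-7 + 10*(1*(1 + 4))²) = -4379 + √(-7 + 10*(1*5)²) = -4379 + √(-7 + 10*5²) = -4379 + √(-7 + 10*25) = -4379 + √(-7 + 250) = -4379 + √243 = -4379 + 9*√3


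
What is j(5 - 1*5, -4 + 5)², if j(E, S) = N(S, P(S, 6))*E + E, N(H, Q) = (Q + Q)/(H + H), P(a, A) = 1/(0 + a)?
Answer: 0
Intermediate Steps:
P(a, A) = 1/a
N(H, Q) = Q/H (N(H, Q) = (2*Q)/((2*H)) = (2*Q)*(1/(2*H)) = Q/H)
j(E, S) = E + E/S² (j(E, S) = (1/(S*S))*E + E = E/S² + E = E + E/S²)
j(5 - 1*5, -4 + 5)² = ((5 - 1*5) + (5 - 1*5)/(-4 + 5)²)² = ((5 - 5) + (5 - 5)/1²)² = (0 + 0*1)² = (0 + 0)² = 0² = 0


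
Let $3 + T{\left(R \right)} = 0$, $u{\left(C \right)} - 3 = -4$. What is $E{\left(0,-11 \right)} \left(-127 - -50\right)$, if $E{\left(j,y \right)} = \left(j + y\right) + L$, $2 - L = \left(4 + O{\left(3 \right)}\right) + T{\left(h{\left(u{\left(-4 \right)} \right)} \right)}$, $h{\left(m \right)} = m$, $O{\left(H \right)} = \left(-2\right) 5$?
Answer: $0$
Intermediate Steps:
$O{\left(H \right)} = -10$
$u{\left(C \right)} = -1$ ($u{\left(C \right)} = 3 - 4 = -1$)
$T{\left(R \right)} = -3$ ($T{\left(R \right)} = -3 + 0 = -3$)
$L = 11$ ($L = 2 - \left(\left(4 - 10\right) - 3\right) = 2 - \left(-6 - 3\right) = 2 - -9 = 2 + 9 = 11$)
$E{\left(j,y \right)} = 11 + j + y$ ($E{\left(j,y \right)} = \left(j + y\right) + 11 = 11 + j + y$)
$E{\left(0,-11 \right)} \left(-127 - -50\right) = \left(11 + 0 - 11\right) \left(-127 - -50\right) = 0 \left(-127 + 50\right) = 0 \left(-77\right) = 0$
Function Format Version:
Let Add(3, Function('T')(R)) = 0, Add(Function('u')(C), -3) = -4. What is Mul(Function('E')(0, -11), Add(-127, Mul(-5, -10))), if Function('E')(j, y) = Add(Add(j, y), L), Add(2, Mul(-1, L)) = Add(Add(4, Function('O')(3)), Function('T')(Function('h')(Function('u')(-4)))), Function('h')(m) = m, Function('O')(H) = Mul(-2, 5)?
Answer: 0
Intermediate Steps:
Function('O')(H) = -10
Function('u')(C) = -1 (Function('u')(C) = Add(3, -4) = -1)
Function('T')(R) = -3 (Function('T')(R) = Add(-3, 0) = -3)
L = 11 (L = Add(2, Mul(-1, Add(Add(4, -10), -3))) = Add(2, Mul(-1, Add(-6, -3))) = Add(2, Mul(-1, -9)) = Add(2, 9) = 11)
Function('E')(j, y) = Add(11, j, y) (Function('E')(j, y) = Add(Add(j, y), 11) = Add(11, j, y))
Mul(Function('E')(0, -11), Add(-127, Mul(-5, -10))) = Mul(Add(11, 0, -11), Add(-127, Mul(-5, -10))) = Mul(0, Add(-127, 50)) = Mul(0, -77) = 0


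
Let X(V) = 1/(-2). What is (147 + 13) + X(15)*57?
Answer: 263/2 ≈ 131.50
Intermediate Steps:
X(V) = -1/2
(147 + 13) + X(15)*57 = (147 + 13) - 1/2*57 = 160 - 57/2 = 263/2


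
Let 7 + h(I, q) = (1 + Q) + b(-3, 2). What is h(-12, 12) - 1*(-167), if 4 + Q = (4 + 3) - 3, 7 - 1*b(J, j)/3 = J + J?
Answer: 200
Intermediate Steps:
b(J, j) = 21 - 6*J (b(J, j) = 21 - 3*(J + J) = 21 - 6*J)
Q = 0 (Q = -4 + ((4 + 3) - 3) = -4 + (7 - 3) = -4 + 4 = 0)
h(I, q) = 33 (h(I, q) = -7 + ((1 + 0) + (21 - 6*(-3))) = -7 + (1 + (21 + 18)) = -7 + (1 + 39) = -7 + 40 = 33)
h(-12, 12) - 1*(-167) = 33 - 1*(-167) = 33 + 167 = 200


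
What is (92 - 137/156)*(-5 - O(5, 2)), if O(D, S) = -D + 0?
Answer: 0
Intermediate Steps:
O(D, S) = -D
(92 - 137/156)*(-5 - O(5, 2)) = (92 - 137/156)*(-5 - (-1)*5) = (92 - 137*1/156)*(-5 - 1*(-5)) = (92 - 137/156)*(-5 + 5) = (14215/156)*0 = 0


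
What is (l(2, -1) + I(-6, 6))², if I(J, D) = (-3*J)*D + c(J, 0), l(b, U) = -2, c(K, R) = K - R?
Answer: 10000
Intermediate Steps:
I(J, D) = J - 3*D*J (I(J, D) = (-3*J)*D + (J - 1*0) = -3*D*J + (J + 0) = -3*D*J + J = J - 3*D*J)
(l(2, -1) + I(-6, 6))² = (-2 - 6*(1 - 3*6))² = (-2 - 6*(1 - 18))² = (-2 - 6*(-17))² = (-2 + 102)² = 100² = 10000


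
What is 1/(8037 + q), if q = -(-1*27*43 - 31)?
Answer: 1/9229 ≈ 0.00010835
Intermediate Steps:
q = 1192 (q = -(-27*43 - 31) = -(-1161 - 31) = -1*(-1192) = 1192)
1/(8037 + q) = 1/(8037 + 1192) = 1/9229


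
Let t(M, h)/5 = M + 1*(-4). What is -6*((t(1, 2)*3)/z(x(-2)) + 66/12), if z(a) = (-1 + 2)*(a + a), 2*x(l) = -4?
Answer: -201/2 ≈ -100.50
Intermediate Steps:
x(l) = -2 (x(l) = (½)*(-4) = -2)
t(M, h) = -20 + 5*M (t(M, h) = 5*(M + 1*(-4)) = 5*(M - 4) = 5*(-4 + M) = -20 + 5*M)
z(a) = 2*a (z(a) = 1*(2*a) = 2*a)
-6*((t(1, 2)*3)/z(x(-2)) + 66/12) = -6*(((-20 + 5*1)*3)/((2*(-2))) + 66/12) = -6*(((-20 + 5)*3)/(-4) + 66*(1/12)) = -6*(-15*3*(-¼) + 11/2) = -6*(-45*(-¼) + 11/2) = -6*(45/4 + 11/2) = -6*67/4 = -201/2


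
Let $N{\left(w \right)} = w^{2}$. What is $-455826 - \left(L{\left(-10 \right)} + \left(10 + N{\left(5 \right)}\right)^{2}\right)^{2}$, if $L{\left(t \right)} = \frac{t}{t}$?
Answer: $-1958902$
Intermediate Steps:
$L{\left(t \right)} = 1$
$-455826 - \left(L{\left(-10 \right)} + \left(10 + N{\left(5 \right)}\right)^{2}\right)^{2} = -455826 - \left(1 + \left(10 + 5^{2}\right)^{2}\right)^{2} = -455826 - \left(1 + \left(10 + 25\right)^{2}\right)^{2} = -455826 - \left(1 + 35^{2}\right)^{2} = -455826 - \left(1 + 1225\right)^{2} = -455826 - 1226^{2} = -455826 - 1503076 = -1958902$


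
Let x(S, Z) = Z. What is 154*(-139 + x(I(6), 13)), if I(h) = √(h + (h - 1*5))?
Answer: -19404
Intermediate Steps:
I(h) = √(-5 + 2*h) (I(h) = √(h + (h - 5)) = √(h + (-5 + h)) = √(-5 + 2*h))
154*(-139 + x(I(6), 13)) = 154*(-139 + 13) = 154*(-126) = -19404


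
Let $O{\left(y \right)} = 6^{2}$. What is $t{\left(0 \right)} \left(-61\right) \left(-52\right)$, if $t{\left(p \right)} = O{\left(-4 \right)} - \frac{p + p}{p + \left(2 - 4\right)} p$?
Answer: $114192$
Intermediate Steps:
$O{\left(y \right)} = 36$
$t{\left(p \right)} = 36 - \frac{2 p^{2}}{-2 + p}$ ($t{\left(p \right)} = 36 - \frac{p + p}{p + \left(2 - 4\right)} p = 36 - \frac{2 p}{p - 2} p = 36 - \frac{2 p}{-2 + p} p = 36 - \frac{2 p^{2}}{-2 + p}$)
$t{\left(0 \right)} \left(-61\right) \left(-52\right) = \frac{2 \left(-36 - 0^{2} + 18 \cdot 0\right)}{-2 + 0} \left(-61\right) \left(-52\right) = \frac{2 \left(-36 - 0 + 0\right)}{-2} \left(-61\right) \left(-52\right) = 2 \left(- \frac{1}{2}\right) \left(-36 + 0 + 0\right) \left(-61\right) \left(-52\right) = 2 \left(- \frac{1}{2}\right) \left(-36\right) \left(-61\right) \left(-52\right) = 36 \left(-61\right) \left(-52\right) = \left(-2196\right) \left(-52\right) = 114192$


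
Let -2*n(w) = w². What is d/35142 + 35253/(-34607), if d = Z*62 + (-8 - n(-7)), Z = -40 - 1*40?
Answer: -2819881261/2432318388 ≈ -1.1593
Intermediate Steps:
n(w) = -w²/2
Z = -80 (Z = -40 - 40 = -80)
d = -9887/2 (d = -80*62 + (-8 - (-1)*(-7)²/2) = -4960 + (-8 - (-1)*49/2) = -4960 + (-8 - 1*(-49/2)) = -4960 + (-8 + 49/2) = -4960 + 33/2 = -9887/2 ≈ -4943.5)
d/35142 + 35253/(-34607) = -9887/2/35142 + 35253/(-34607) = -9887/2*1/35142 + 35253*(-1/34607) = -9887/70284 - 35253/34607 = -2819881261/2432318388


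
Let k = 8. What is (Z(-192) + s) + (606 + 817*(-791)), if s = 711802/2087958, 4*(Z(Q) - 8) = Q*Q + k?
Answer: -664403539384/1043979 ≈ -6.3642e+5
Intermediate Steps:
Z(Q) = 10 + Q²/4 (Z(Q) = 8 + (Q*Q + 8)/4 = 8 + (Q² + 8)/4 = 8 + (8 + Q²)/4 = 8 + (2 + Q²/4) = 10 + Q²/4)
s = 355901/1043979 (s = 711802*(1/2087958) = 355901/1043979 ≈ 0.34091)
(Z(-192) + s) + (606 + 817*(-791)) = ((10 + (¼)*(-192)²) + 355901/1043979) + (606 + 817*(-791)) = ((10 + (¼)*36864) + 355901/1043979) + (606 - 646247) = ((10 + 9216) + 355901/1043979) - 645641 = (9226 + 355901/1043979) - 645641 = 9632106155/1043979 - 645641 = -664403539384/1043979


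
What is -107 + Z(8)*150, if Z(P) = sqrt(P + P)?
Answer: 493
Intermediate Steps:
Z(P) = sqrt(2)*sqrt(P) (Z(P) = sqrt(2*P) = sqrt(2)*sqrt(P))
-107 + Z(8)*150 = -107 + (sqrt(2)*sqrt(8))*150 = -107 + (sqrt(2)*(2*sqrt(2)))*150 = -107 + 4*150 = -107 + 600 = 493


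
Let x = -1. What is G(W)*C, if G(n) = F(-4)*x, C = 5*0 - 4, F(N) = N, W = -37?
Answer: -16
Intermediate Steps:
C = -4 (C = 0 - 4 = -4)
G(n) = 4 (G(n) = -4*(-1) = 4)
G(W)*C = 4*(-4) = -16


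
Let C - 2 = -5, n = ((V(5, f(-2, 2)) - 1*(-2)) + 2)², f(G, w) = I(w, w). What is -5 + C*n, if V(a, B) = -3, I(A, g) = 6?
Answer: -8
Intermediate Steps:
f(G, w) = 6
n = 1 (n = ((-3 - 1*(-2)) + 2)² = ((-3 + 2) + 2)² = (-1 + 2)² = 1² = 1)
C = -3 (C = 2 - 5 = -3)
-5 + C*n = -5 - 3*1 = -5 - 3 = -8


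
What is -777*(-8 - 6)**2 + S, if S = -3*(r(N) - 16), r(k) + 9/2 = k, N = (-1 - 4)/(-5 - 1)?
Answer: -152233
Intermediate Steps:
N = 5/6 (N = -5/(-6) = -5*(-1/6) = 5/6 ≈ 0.83333)
r(k) = -9/2 + k
S = 59 (S = -3*((-9/2 + 5/6) - 16) = -3*(-11/3 - 16) = -3*(-59/3) = 59)
-777*(-8 - 6)**2 + S = -777*(-8 - 6)**2 + 59 = -777*(-14)**2 + 59 = -777*196 + 59 = -152292 + 59 = -152233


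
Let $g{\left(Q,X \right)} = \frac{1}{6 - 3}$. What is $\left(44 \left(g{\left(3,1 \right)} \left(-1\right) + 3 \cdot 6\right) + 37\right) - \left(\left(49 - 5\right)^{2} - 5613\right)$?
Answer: $\frac{13474}{3} \approx 4491.3$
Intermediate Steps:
$g{\left(Q,X \right)} = \frac{1}{3}$
$\left(44 \left(g{\left(3,1 \right)} \left(-1\right) + 3 \cdot 6\right) + 37\right) - \left(\left(49 - 5\right)^{2} - 5613\right) = \left(44 \left(\frac{1}{3} \left(-1\right) + 3 \cdot 6\right) + 37\right) - \left(\left(49 - 5\right)^{2} - 5613\right) = \left(44 \left(- \frac{1}{3} + 18\right) + 37\right) - \left(44^{2} - 5613\right) = \left(44 \cdot \frac{53}{3} + 37\right) - \left(1936 - 5613\right) = \left(\frac{2332}{3} + 37\right) - -3677 = \frac{2443}{3} + 3677 = \frac{13474}{3}$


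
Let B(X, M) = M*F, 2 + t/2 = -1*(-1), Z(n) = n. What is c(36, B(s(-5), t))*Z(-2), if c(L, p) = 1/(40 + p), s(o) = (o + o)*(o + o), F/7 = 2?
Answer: -1/6 ≈ -0.16667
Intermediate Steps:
F = 14 (F = 7*2 = 14)
s(o) = 4*o**2 (s(o) = (2*o)*(2*o) = 4*o**2)
t = -2 (t = -4 + 2*(-1*(-1)) = -4 + 2*1 = -4 + 2 = -2)
B(X, M) = 14*M (B(X, M) = M*14 = 14*M)
c(36, B(s(-5), t))*Z(-2) = -2/(40 + 14*(-2)) = -2/(40 - 28) = -2/12 = (1/12)*(-2) = -1/6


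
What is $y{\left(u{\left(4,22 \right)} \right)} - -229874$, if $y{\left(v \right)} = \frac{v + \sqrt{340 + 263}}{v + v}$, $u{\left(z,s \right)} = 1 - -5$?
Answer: $\frac{459749}{2} + \frac{\sqrt{67}}{4} \approx 2.2988 \cdot 10^{5}$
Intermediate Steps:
$u{\left(z,s \right)} = 6$ ($u{\left(z,s \right)} = 1 + 5 = 6$)
$y{\left(v \right)} = \frac{v + 3 \sqrt{67}}{2 v}$ ($y{\left(v \right)} = \frac{v + \sqrt{603}}{2 v} = \left(v + 3 \sqrt{67}\right) \frac{1}{2 v} = \frac{v + 3 \sqrt{67}}{2 v}$)
$y{\left(u{\left(4,22 \right)} \right)} - -229874 = \frac{6 + 3 \sqrt{67}}{2 \cdot 6} - -229874 = \frac{1}{2} \cdot \frac{1}{6} \left(6 + 3 \sqrt{67}\right) + 229874 = \left(\frac{1}{2} + \frac{\sqrt{67}}{4}\right) + 229874 = \frac{459749}{2} + \frac{\sqrt{67}}{4}$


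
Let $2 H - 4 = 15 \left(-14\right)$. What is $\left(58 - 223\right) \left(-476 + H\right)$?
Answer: $95535$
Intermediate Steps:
$H = -103$ ($H = 2 + \frac{15 \left(-14\right)}{2} = 2 + \frac{1}{2} \left(-210\right) = 2 - 105 = -103$)
$\left(58 - 223\right) \left(-476 + H\right) = \left(58 - 223\right) \left(-476 - 103\right) = \left(-165\right) \left(-579\right) = 95535$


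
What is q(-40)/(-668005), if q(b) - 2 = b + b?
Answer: 6/51385 ≈ 0.00011677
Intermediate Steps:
q(b) = 2 + 2*b (q(b) = 2 + (b + b) = 2 + 2*b)
q(-40)/(-668005) = (2 + 2*(-40))/(-668005) = (2 - 80)*(-1/668005) = -78*(-1/668005) = 6/51385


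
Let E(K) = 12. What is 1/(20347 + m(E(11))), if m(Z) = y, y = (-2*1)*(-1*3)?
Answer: 1/20353 ≈ 4.9133e-5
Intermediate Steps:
y = 6 (y = -2*(-3) = 6)
m(Z) = 6
1/(20347 + m(E(11))) = 1/(20347 + 6) = 1/20353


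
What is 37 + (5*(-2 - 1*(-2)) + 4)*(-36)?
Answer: -107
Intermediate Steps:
37 + (5*(-2 - 1*(-2)) + 4)*(-36) = 37 + (5*(-2 + 2) + 4)*(-36) = 37 + (5*0 + 4)*(-36) = 37 + (0 + 4)*(-36) = 37 + 4*(-36) = 37 - 144 = -107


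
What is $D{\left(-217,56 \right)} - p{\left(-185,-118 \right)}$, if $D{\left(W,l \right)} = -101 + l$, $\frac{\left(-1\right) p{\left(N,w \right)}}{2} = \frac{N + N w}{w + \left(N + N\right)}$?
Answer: $- \frac{32625}{244} \approx -133.71$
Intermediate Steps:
$p{\left(N,w \right)} = - \frac{2 \left(N + N w\right)}{w + 2 N}$ ($p{\left(N,w \right)} = - 2 \frac{N + N w}{w + \left(N + N\right)} = - 2 \frac{N + N w}{w + 2 N} = - \frac{2 \left(N + N w\right)}{w + 2 N}$)
$D{\left(-217,56 \right)} - p{\left(-185,-118 \right)} = \left(-101 + 56\right) - \left(-2\right) \left(-185\right) \frac{1}{-118 + 2 \left(-185\right)} \left(1 - 118\right) = -45 - \left(-2\right) \left(-185\right) \frac{1}{-118 - 370} \left(-117\right) = -45 - \left(-2\right) \left(-185\right) \frac{1}{-488} \left(-117\right) = -45 - \left(-2\right) \left(-185\right) \left(- \frac{1}{488}\right) \left(-117\right) = -45 - \frac{21645}{244} = - \frac{32625}{244}$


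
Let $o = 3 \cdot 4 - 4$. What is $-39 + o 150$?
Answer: $1161$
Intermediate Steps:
$o = 8$ ($o = 12 - 4 = 8$)
$-39 + o 150 = -39 + 8 \cdot 150 = -39 + 1200 = 1161$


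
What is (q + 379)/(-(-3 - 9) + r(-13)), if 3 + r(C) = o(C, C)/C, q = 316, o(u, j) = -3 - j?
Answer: 9035/107 ≈ 84.439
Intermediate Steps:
r(C) = -3 + (-3 - C)/C
(q + 379)/(-(-3 - 9) + r(-13)) = (316 + 379)/(-(-3 - 9) + (-4 - 3/(-13))) = 695/(-1*(-12) + (-4 - 3*(-1/13))) = 695/(12 + (-4 + 3/13)) = 695/(12 - 49/13) = 695/(107/13) = 695*(13/107) = 9035/107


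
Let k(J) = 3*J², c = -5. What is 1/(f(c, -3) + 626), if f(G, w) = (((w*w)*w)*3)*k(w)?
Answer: -1/1561 ≈ -0.00064061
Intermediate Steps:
f(G, w) = 9*w⁵ (f(G, w) = (((w*w)*w)*3)*(3*w²) = ((w²*w)*3)*(3*w²) = (w³*3)*(3*w²) = (3*w³)*(3*w²) = 9*w⁵)
1/(f(c, -3) + 626) = 1/(9*(-3)⁵ + 626) = 1/(9*(-243) + 626) = 1/(-2187 + 626) = 1/(-1561) = -1/1561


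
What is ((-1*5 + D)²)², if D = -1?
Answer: 1296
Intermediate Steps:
((-1*5 + D)²)² = ((-1*5 - 1)²)² = ((-5 - 1)²)² = ((-6)²)² = 36² = 1296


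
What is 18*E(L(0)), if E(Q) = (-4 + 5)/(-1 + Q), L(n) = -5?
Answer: -3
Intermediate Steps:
E(Q) = 1/(-1 + Q)
18*E(L(0)) = 18/(-1 - 5) = 18/(-6) = 18*(-1/6) = -3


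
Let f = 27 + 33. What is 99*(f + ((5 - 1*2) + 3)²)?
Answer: 9504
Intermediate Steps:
f = 60
99*(f + ((5 - 1*2) + 3)²) = 99*(60 + ((5 - 1*2) + 3)²) = 99*(60 + ((5 - 2) + 3)²) = 99*(60 + (3 + 3)²) = 99*(60 + 6²) = 99*(60 + 36) = 99*96 = 9504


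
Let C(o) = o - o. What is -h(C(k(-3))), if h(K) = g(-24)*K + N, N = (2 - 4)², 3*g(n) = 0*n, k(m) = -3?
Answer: -4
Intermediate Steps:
g(n) = 0 (g(n) = (0*n)/3 = (⅓)*0 = 0)
N = 4 (N = (-2)² = 4)
C(o) = 0
h(K) = 4 (h(K) = 0*K + 4 = 0 + 4 = 4)
-h(C(k(-3))) = -1*4 = -4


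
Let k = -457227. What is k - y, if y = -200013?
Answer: -257214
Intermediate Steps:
k - y = -457227 - 1*(-200013) = -457227 + 200013 = -257214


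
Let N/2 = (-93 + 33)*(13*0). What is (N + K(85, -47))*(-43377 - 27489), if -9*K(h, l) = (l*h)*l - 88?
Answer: 1477768698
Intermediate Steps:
K(h, l) = 88/9 - h*l²/9 (K(h, l) = -((l*h)*l - 88)/9 = -((h*l)*l - 88)/9 = -(h*l² - 88)/9 = -(-88 + h*l²)/9 = 88/9 - h*l²/9)
N = 0 (N = 2*((-93 + 33)*(13*0)) = 2*(-60*0) = 2*0 = 0)
(N + K(85, -47))*(-43377 - 27489) = (0 + (88/9 - ⅑*85*(-47)²))*(-43377 - 27489) = (0 + (88/9 - ⅑*85*2209))*(-70866) = (0 + (88/9 - 187765/9))*(-70866) = (0 - 20853)*(-70866) = -20853*(-70866) = 1477768698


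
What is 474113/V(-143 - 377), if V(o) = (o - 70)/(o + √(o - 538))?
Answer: 24653876/59 - 10904599*I*√2/590 ≈ 4.1786e+5 - 26138.0*I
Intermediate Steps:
V(o) = (-70 + o)/(o + √(-538 + o))
474113/V(-143 - 377) = 474113/(((-70 + (-143 - 377))/((-143 - 377) + √(-538 + (-143 - 377))))) = 474113/(((-70 - 520)/(-520 + √(-538 - 520)))) = 474113/((-590/(-520 + √(-1058)))) = 474113/((-590/(-520 + 23*I*√2))) = 474113*(52/59 - 23*I*√2/590) = 24653876/59 - 10904599*I*√2/590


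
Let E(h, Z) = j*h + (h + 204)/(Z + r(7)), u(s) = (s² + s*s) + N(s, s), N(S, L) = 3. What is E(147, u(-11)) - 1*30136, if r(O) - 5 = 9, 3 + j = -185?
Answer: -14962597/259 ≈ -57771.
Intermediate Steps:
j = -188 (j = -3 - 185 = -188)
r(O) = 14 (r(O) = 5 + 9 = 14)
u(s) = 3 + 2*s² (u(s) = (s² + s*s) + 3 = (s² + s²) + 3 = 2*s² + 3 = 3 + 2*s²)
E(h, Z) = -188*h + (204 + h)/(14 + Z) (E(h, Z) = -188*h + (h + 204)/(Z + 14) = -188*h + (204 + h)/(14 + Z))
E(147, u(-11)) - 1*30136 = (204 - 2631*147 - 188*(3 + 2*(-11)²)*147)/(14 + (3 + 2*(-11)²)) - 1*30136 = (204 - 386757 - 188*(3 + 2*121)*147)/(14 + (3 + 2*121)) - 30136 = (204 - 386757 - 188*(3 + 242)*147)/(14 + (3 + 242)) - 30136 = (204 - 386757 - 188*245*147)/(14 + 245) - 30136 = (204 - 386757 - 6770820)/259 - 30136 = (1/259)*(-7157373) - 30136 = -7157373/259 - 30136 = -14962597/259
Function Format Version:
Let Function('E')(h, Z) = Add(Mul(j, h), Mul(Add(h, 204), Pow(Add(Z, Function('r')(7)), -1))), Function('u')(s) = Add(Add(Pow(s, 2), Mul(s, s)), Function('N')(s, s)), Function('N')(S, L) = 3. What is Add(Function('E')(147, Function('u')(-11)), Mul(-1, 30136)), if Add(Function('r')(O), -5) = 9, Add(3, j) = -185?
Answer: Rational(-14962597, 259) ≈ -57771.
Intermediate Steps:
j = -188 (j = Add(-3, -185) = -188)
Function('r')(O) = 14 (Function('r')(O) = Add(5, 9) = 14)
Function('u')(s) = Add(3, Mul(2, Pow(s, 2))) (Function('u')(s) = Add(Add(Pow(s, 2), Mul(s, s)), 3) = Add(Add(Pow(s, 2), Pow(s, 2)), 3) = Add(Mul(2, Pow(s, 2)), 3) = Add(3, Mul(2, Pow(s, 2))))
Function('E')(h, Z) = Add(Mul(-188, h), Mul(Pow(Add(14, Z), -1), Add(204, h))) (Function('E')(h, Z) = Add(Mul(-188, h), Mul(Add(h, 204), Pow(Add(Z, 14), -1))) = Add(Mul(-188, h), Mul(Add(204, h), Pow(Add(14, Z), -1))) = Add(Mul(-188, h), Mul(Pow(Add(14, Z), -1), Add(204, h))))
Add(Function('E')(147, Function('u')(-11)), Mul(-1, 30136)) = Add(Mul(Pow(Add(14, Add(3, Mul(2, Pow(-11, 2)))), -1), Add(204, Mul(-2631, 147), Mul(-188, Add(3, Mul(2, Pow(-11, 2))), 147))), Mul(-1, 30136)) = Add(Mul(Pow(Add(14, Add(3, Mul(2, 121))), -1), Add(204, -386757, Mul(-188, Add(3, Mul(2, 121)), 147))), -30136) = Add(Mul(Pow(Add(14, Add(3, 242)), -1), Add(204, -386757, Mul(-188, Add(3, 242), 147))), -30136) = Add(Mul(Pow(Add(14, 245), -1), Add(204, -386757, Mul(-188, 245, 147))), -30136) = Add(Mul(Pow(259, -1), Add(204, -386757, -6770820)), -30136) = Add(Mul(Rational(1, 259), -7157373), -30136) = Add(Rational(-7157373, 259), -30136) = Rational(-14962597, 259)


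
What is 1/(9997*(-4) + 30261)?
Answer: -1/9727 ≈ -0.00010281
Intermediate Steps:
1/(9997*(-4) + 30261) = 1/(-39988 + 30261) = 1/(-9727) = -1/9727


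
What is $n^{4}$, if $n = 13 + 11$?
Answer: $331776$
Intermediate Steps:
$n = 24$
$n^{4} = 24^{4} = 331776$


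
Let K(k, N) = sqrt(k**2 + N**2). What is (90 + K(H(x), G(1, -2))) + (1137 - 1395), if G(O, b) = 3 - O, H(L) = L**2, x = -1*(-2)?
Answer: -168 + 2*sqrt(5) ≈ -163.53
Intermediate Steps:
x = 2
K(k, N) = sqrt(N**2 + k**2)
(90 + K(H(x), G(1, -2))) + (1137 - 1395) = (90 + sqrt((3 - 1*1)**2 + (2**2)**2)) + (1137 - 1395) = (90 + sqrt((3 - 1)**2 + 4**2)) - 258 = (90 + sqrt(2**2 + 16)) - 258 = (90 + sqrt(4 + 16)) - 258 = (90 + sqrt(20)) - 258 = (90 + 2*sqrt(5)) - 258 = -168 + 2*sqrt(5)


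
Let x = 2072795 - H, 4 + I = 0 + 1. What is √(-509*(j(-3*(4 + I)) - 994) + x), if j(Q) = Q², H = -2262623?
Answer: √4836783 ≈ 2199.3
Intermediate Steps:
I = -3 (I = -4 + (0 + 1) = -4 + 1 = -3)
x = 4335418 (x = 2072795 - 1*(-2262623) = 2072795 + 2262623 = 4335418)
√(-509*(j(-3*(4 + I)) - 994) + x) = √(-509*((-3*(4 - 3))² - 994) + 4335418) = √(-509*((-3*1)² - 994) + 4335418) = √(-509*((-3)² - 994) + 4335418) = √(-509*(9 - 994) + 4335418) = √(-509*(-985) + 4335418) = √(501365 + 4335418) = √4836783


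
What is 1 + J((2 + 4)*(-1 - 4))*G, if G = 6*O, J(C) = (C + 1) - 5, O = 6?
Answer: -1223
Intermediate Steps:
J(C) = -4 + C (J(C) = (1 + C) - 5 = -4 + C)
G = 36 (G = 6*6 = 36)
1 + J((2 + 4)*(-1 - 4))*G = 1 + (-4 + (2 + 4)*(-1 - 4))*36 = 1 + (-4 + 6*(-5))*36 = 1 + (-4 - 30)*36 = 1 - 34*36 = 1 - 1224 = -1223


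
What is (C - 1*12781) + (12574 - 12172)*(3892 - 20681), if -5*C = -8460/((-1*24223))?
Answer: -163794934549/24223 ≈ -6.7620e+6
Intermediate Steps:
C = -1692/24223 (C = -(-1692)/((-1*24223)) = -(-1692)/(-24223) = -(-1692)*(-1)/24223 = -⅕*8460/24223 = -1692/24223 ≈ -0.069851)
(C - 1*12781) + (12574 - 12172)*(3892 - 20681) = (-1692/24223 - 1*12781) + (12574 - 12172)*(3892 - 20681) = (-1692/24223 - 12781) + 402*(-16789) = -309595855/24223 - 6749178 = -163794934549/24223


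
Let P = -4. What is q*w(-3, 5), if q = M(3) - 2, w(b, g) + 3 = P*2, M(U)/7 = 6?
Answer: -440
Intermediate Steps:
M(U) = 42 (M(U) = 7*6 = 42)
w(b, g) = -11 (w(b, g) = -3 - 4*2 = -3 - 8 = -11)
q = 40 (q = 42 - 2 = 40)
q*w(-3, 5) = 40*(-11) = -440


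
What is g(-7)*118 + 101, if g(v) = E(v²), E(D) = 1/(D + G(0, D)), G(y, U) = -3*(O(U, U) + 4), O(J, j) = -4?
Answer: 5067/49 ≈ 103.41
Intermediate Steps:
G(y, U) = 0 (G(y, U) = -3*(-4 + 4) = -3*0 = 0)
E(D) = 1/D (E(D) = 1/(D + 0) = 1/D)
g(v) = v⁻² (g(v) = 1/(v²) = v⁻²)
g(-7)*118 + 101 = 118/(-7)² + 101 = (1/49)*118 + 101 = 118/49 + 101 = 5067/49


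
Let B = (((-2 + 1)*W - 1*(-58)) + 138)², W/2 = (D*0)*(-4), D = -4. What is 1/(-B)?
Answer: -1/38416 ≈ -2.6031e-5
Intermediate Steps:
W = 0 (W = 2*(-4*0*(-4)) = 2*(0*(-4)) = 2*0 = 0)
B = 38416 (B = (((-2 + 1)*0 - 1*(-58)) + 138)² = ((-1*0 + 58) + 138)² = ((0 + 58) + 138)² = (58 + 138)² = 196² = 38416)
1/(-B) = 1/(-1*38416) = 1/(-38416) = -1/38416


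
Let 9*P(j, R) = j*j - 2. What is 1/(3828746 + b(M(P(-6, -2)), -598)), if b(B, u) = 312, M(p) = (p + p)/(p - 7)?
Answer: 1/3829058 ≈ 2.6116e-7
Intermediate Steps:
P(j, R) = -2/9 + j²/9 (P(j, R) = (j*j - 2)/9 = (j² - 2)/9 = (-2 + j²)/9 = -2/9 + j²/9)
M(p) = 2*p/(-7 + p) (M(p) = (2*p)/(-7 + p) = 2*p/(-7 + p))
1/(3828746 + b(M(P(-6, -2)), -598)) = 1/(3828746 + 312) = 1/3829058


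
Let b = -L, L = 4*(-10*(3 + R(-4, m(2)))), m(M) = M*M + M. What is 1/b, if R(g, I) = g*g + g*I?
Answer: -1/200 ≈ -0.0050000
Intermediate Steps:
m(M) = M + M**2 (m(M) = M**2 + M = M + M**2)
R(g, I) = g**2 + I*g
L = 200 (L = 4*(-10*(3 - 4*(2*(1 + 2) - 4))) = 4*(-10*(3 - 4*(2*3 - 4))) = 4*(-10*(3 - 4*(6 - 4))) = 4*(-10*(3 - 4*2)) = 4*(-10*(3 - 8)) = 4*(-10*(-5)) = 4*50 = 200)
b = -200 (b = -1*200 = -200)
1/b = 1/(-200) = -1/200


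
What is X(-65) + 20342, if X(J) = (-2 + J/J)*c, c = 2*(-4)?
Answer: 20350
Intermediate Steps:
c = -8
X(J) = 8 (X(J) = (-2 + J/J)*(-8) = (-2 + 1)*(-8) = -1*(-8) = 8)
X(-65) + 20342 = 8 + 20342 = 20350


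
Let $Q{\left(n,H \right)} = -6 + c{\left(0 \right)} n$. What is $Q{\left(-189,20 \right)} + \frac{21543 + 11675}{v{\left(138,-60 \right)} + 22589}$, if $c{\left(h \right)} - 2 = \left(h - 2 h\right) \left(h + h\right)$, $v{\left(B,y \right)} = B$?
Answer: $- \frac{8693950}{22727} \approx -382.54$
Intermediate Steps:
$c{\left(h \right)} = 2 - 2 h^{2}$ ($c{\left(h \right)} = 2 + \left(h - 2 h\right) \left(h + h\right) = 2 + - h 2 h = 2 - 2 h^{2}$)
$Q{\left(n,H \right)} = -6 + 2 n$ ($Q{\left(n,H \right)} = -6 + \left(2 - 2 \cdot 0^{2}\right) n = -6 + \left(2 - 0\right) n = -6 + \left(2 + 0\right) n = -6 + 2 n$)
$Q{\left(-189,20 \right)} + \frac{21543 + 11675}{v{\left(138,-60 \right)} + 22589} = \left(-6 + 2 \left(-189\right)\right) + \frac{21543 + 11675}{138 + 22589} = \left(-6 - 378\right) + \frac{33218}{22727} = -384 + 33218 \cdot \frac{1}{22727} = -384 + \frac{33218}{22727} = - \frac{8693950}{22727}$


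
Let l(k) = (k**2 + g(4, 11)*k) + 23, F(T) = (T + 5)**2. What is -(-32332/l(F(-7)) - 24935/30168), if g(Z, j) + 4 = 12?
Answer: 977162161/2141928 ≈ 456.21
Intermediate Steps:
g(Z, j) = 8 (g(Z, j) = -4 + 12 = 8)
F(T) = (5 + T)**2
l(k) = 23 + k**2 + 8*k (l(k) = (k**2 + 8*k) + 23 = 23 + k**2 + 8*k)
-(-32332/l(F(-7)) - 24935/30168) = -(-32332/(23 + ((5 - 7)**2)**2 + 8*(5 - 7)**2) - 24935/30168) = -(-32332/(23 + ((-2)**2)**2 + 8*(-2)**2) - 24935*1/30168) = -(-32332/(23 + 4**2 + 8*4) - 24935/30168) = -(-32332/(23 + 16 + 32) - 24935/30168) = -(-32332/71 - 24935/30168) = -1*(-977162161/2141928) = 977162161/2141928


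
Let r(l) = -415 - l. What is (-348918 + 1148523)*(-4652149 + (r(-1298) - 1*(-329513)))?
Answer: -3455695307565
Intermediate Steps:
(-348918 + 1148523)*(-4652149 + (r(-1298) - 1*(-329513))) = (-348918 + 1148523)*(-4652149 + ((-415 - 1*(-1298)) - 1*(-329513))) = 799605*(-4652149 + ((-415 + 1298) + 329513)) = 799605*(-4652149 + (883 + 329513)) = 799605*(-4652149 + 330396) = 799605*(-4321753) = -3455695307565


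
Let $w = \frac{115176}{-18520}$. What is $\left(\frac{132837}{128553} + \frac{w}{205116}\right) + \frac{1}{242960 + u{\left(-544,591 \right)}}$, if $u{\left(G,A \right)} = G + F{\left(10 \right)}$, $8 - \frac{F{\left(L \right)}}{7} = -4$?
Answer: $\frac{21244075173375771}{20559473871420625} \approx 1.0333$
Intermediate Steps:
$F{\left(L \right)} = 84$ ($F{\left(L \right)} = 56 - -28 = 56 + 28 = 84$)
$w = - \frac{14397}{2315}$ ($w = 115176 \left(- \frac{1}{18520}\right) = - \frac{14397}{2315} \approx -6.219$)
$u{\left(G,A \right)} = 84 + G$ ($u{\left(G,A \right)} = G + 84 = 84 + G$)
$\left(\frac{132837}{128553} + \frac{w}{205116}\right) + \frac{1}{242960 + u{\left(-544,591 \right)}} = \left(\frac{132837}{128553} - \frac{14397}{2315 \cdot 205116}\right) + \frac{1}{242960 + \left(84 - 544\right)} = \left(132837 \cdot \frac{1}{128553} - \frac{4799}{158281180}\right) + \frac{1}{242960 - 460} = \left(\frac{44279}{42851} - \frac{4799}{158281180}\right) + \frac{1}{242500} = \frac{7008326727271}{6782506844180} + \frac{1}{242500} = \frac{21244075173375771}{20559473871420625}$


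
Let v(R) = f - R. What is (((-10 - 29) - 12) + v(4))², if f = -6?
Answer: 3721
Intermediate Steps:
v(R) = -6 - R
(((-10 - 29) - 12) + v(4))² = (((-10 - 29) - 12) + (-6 - 1*4))² = ((-39 - 12) + (-6 - 4))² = (-51 - 10)² = (-61)² = 3721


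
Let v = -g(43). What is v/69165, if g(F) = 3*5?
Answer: -1/4611 ≈ -0.00021687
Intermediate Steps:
g(F) = 15
v = -15 (v = -1*15 = -15)
v/69165 = -15/69165 = -15*1/69165 = -1/4611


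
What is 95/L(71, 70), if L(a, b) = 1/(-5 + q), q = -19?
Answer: -2280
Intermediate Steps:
L(a, b) = -1/24 (L(a, b) = 1/(-5 - 19) = 1/(-24) = -1/24)
95/L(71, 70) = 95/(-1/24) = 95*(-24) = -2280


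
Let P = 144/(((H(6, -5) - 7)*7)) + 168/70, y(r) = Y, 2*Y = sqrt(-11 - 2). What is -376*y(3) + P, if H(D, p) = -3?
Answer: 12/35 - 188*I*sqrt(13) ≈ 0.34286 - 677.84*I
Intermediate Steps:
Y = I*sqrt(13)/2 (Y = sqrt(-11 - 2)/2 = sqrt(-13)/2 = (I*sqrt(13))/2 = I*sqrt(13)/2 ≈ 1.8028*I)
y(r) = I*sqrt(13)/2
P = 12/35 (P = 144/(((-3 - 7)*7)) + 168/70 = 144/((-10*7)) + 168*(1/70) = 144/(-70) + 12/5 = 144*(-1/70) + 12/5 = -72/35 + 12/5 = 12/35 ≈ 0.34286)
-376*y(3) + P = -188*I*sqrt(13) + 12/35 = 12/35 - 188*I*sqrt(13)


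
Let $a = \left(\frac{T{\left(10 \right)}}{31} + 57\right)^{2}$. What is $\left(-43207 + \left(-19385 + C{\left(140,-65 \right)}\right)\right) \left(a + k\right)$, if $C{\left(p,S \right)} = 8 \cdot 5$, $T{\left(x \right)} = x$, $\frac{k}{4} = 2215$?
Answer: $- \frac{730118766328}{961} \approx -7.5975 \cdot 10^{8}$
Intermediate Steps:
$k = 8860$ ($k = 4 \cdot 2215 = 8860$)
$C{\left(p,S \right)} = 40$
$a = \frac{3157729}{961}$ ($a = \left(\frac{10}{31} + 57\right)^{2} = \left(\frac{1777}{31}\right)^{2} = \frac{3157729}{961} \approx 3285.9$)
$\left(-43207 + \left(-19385 + C{\left(140,-65 \right)}\right)\right) \left(a + k\right) = \left(-43207 + \left(-19385 + 40\right)\right) \left(\frac{3157729}{961} + 8860\right) = \left(-43207 - 19345\right) \frac{11672189}{961} = \left(-62552\right) \frac{11672189}{961} = - \frac{730118766328}{961}$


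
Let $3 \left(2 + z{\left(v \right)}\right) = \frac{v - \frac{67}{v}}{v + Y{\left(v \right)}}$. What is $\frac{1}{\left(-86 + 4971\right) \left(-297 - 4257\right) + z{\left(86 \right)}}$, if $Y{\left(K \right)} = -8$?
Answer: $- \frac{6708}{149228124293} \approx -4.4951 \cdot 10^{-8}$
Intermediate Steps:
$z{\left(v \right)} = -2 + \frac{v - \frac{67}{v}}{3 \left(-8 + v\right)}$ ($z{\left(v \right)} = -2 + \frac{\left(v - \frac{67}{v}\right) \frac{1}{v - 8}}{3} = -2 + \frac{\left(v - \frac{67}{v}\right) \frac{1}{-8 + v}}{3} = -2 + \frac{\frac{1}{-8 + v} \left(v - \frac{67}{v}\right)}{3} = -2 + \frac{v - \frac{67}{v}}{3 \left(-8 + v\right)}$)
$\frac{1}{\left(-86 + 4971\right) \left(-297 - 4257\right) + z{\left(86 \right)}} = \frac{1}{\left(-86 + 4971\right) \left(-297 - 4257\right) + \frac{-67 - 5 \cdot 86^{2} + 48 \cdot 86}{3 \cdot 86 \left(-8 + 86\right)}} = \frac{1}{4885 \left(-4554\right) + \frac{1}{3} \cdot \frac{1}{86} \cdot \frac{1}{78} \left(-67 - 36980 + 4128\right)} = \frac{1}{-22246290 + \frac{1}{3} \cdot \frac{1}{86} \cdot \frac{1}{78} \left(-67 - 36980 + 4128\right)} = \frac{1}{-22246290 + \frac{1}{3} \cdot \frac{1}{86} \cdot \frac{1}{78} \left(-32919\right)} = \frac{1}{-22246290 - \frac{10973}{6708}} = \frac{1}{- \frac{149228124293}{6708}} = - \frac{6708}{149228124293}$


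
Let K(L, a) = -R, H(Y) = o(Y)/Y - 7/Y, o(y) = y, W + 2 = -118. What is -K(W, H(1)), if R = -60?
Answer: -60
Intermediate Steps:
W = -120 (W = -2 - 118 = -120)
H(Y) = 1 - 7/Y (H(Y) = Y/Y - 7/Y = 1 - 7/Y)
K(L, a) = 60 (K(L, a) = -1*(-60) = 60)
-K(W, H(1)) = -1*60 = -60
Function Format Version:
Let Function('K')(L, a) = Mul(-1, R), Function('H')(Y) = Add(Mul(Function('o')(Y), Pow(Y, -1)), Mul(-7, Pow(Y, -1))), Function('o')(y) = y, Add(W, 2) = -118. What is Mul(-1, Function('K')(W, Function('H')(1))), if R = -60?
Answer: -60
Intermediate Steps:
W = -120 (W = Add(-2, -118) = -120)
Function('H')(Y) = Add(1, Mul(-7, Pow(Y, -1))) (Function('H')(Y) = Add(Mul(Y, Pow(Y, -1)), Mul(-7, Pow(Y, -1))) = Add(1, Mul(-7, Pow(Y, -1))))
Function('K')(L, a) = 60 (Function('K')(L, a) = Mul(-1, -60) = 60)
Mul(-1, Function('K')(W, Function('H')(1))) = Mul(-1, 60) = -60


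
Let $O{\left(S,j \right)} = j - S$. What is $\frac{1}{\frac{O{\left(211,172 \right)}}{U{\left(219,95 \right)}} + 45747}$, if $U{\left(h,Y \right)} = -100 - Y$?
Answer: $\frac{5}{228736} \approx 2.1859 \cdot 10^{-5}$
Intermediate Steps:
$\frac{1}{\frac{O{\left(211,172 \right)}}{U{\left(219,95 \right)}} + 45747} = \frac{1}{\frac{172 - 211}{-100 - 95} + 45747} = \frac{1}{- \frac{39}{-195} + 45747} = \frac{1}{\left(-39\right) \left(- \frac{1}{195}\right) + 45747} = \frac{1}{\frac{1}{5} + 45747} = \frac{1}{\frac{228736}{5}} = \frac{5}{228736}$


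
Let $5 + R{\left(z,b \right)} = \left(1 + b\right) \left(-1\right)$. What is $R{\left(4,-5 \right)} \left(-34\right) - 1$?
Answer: $33$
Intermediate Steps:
$R{\left(z,b \right)} = -6 - b$ ($R{\left(z,b \right)} = -5 + \left(1 + b\right) \left(-1\right) = -5 - \left(1 + b\right) = -6 - b$)
$R{\left(4,-5 \right)} \left(-34\right) - 1 = \left(-6 - -5\right) \left(-34\right) - 1 = \left(-6 + 5\right) \left(-34\right) - 1 = \left(-1\right) \left(-34\right) - 1 = 34 - 1 = 33$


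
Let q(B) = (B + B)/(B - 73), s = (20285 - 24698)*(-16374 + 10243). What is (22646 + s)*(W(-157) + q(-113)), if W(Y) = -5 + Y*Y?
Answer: 62064628101745/93 ≈ 6.6736e+11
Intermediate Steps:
W(Y) = -5 + Y²
s = 27056103 (s = -4413*(-6131) = 27056103)
q(B) = 2*B/(-73 + B) (q(B) = (2*B)/(-73 + B) = 2*B/(-73 + B))
(22646 + s)*(W(-157) + q(-113)) = (22646 + 27056103)*((-5 + (-157)²) + 2*(-113)/(-73 - 113)) = 27078749*((-5 + 24649) + 2*(-113)/(-186)) = 27078749*(24644 + 2*(-113)*(-1/186)) = 27078749*(24644 + 113/93) = 27078749*(2292005/93) = 62064628101745/93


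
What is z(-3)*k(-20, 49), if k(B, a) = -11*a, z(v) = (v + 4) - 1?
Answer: 0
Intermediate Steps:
z(v) = 3 + v (z(v) = (4 + v) - 1 = 3 + v)
z(-3)*k(-20, 49) = (3 - 3)*(-11*49) = 0*(-539) = 0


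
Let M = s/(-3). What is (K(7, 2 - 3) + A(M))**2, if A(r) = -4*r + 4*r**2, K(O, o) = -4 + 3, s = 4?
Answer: 10609/81 ≈ 130.98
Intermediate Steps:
K(O, o) = -1
M = -4/3 (M = 4/(-3) = 4*(-1/3) = -4/3 ≈ -1.3333)
(K(7, 2 - 3) + A(M))**2 = (-1 + 4*(-4/3)*(-1 - 4/3))**2 = (-1 + 4*(-4/3)*(-7/3))**2 = (-1 + 112/9)**2 = (103/9)**2 = 10609/81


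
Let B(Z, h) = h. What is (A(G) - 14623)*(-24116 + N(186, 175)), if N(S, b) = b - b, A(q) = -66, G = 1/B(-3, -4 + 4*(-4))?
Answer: 354239924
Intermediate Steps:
G = -1/20 (G = 1/(-4 + 4*(-4)) = 1/(-4 - 16) = 1/(-20) = -1/20 ≈ -0.050000)
N(S, b) = 0
(A(G) - 14623)*(-24116 + N(186, 175)) = (-66 - 14623)*(-24116 + 0) = -14689*(-24116) = 354239924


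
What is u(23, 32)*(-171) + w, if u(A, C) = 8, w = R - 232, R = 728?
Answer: -872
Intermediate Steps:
w = 496 (w = 728 - 232 = 496)
u(23, 32)*(-171) + w = 8*(-171) + 496 = -1368 + 496 = -872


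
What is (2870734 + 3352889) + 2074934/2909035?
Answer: 18104739208739/2909035 ≈ 6.2236e+6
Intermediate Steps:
(2870734 + 3352889) + 2074934/2909035 = 6223623 + 2074934*(1/2909035) = 6223623 + 2074934/2909035 = 18104739208739/2909035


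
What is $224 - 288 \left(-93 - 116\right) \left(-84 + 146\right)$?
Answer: $3732128$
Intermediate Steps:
$224 - 288 \left(-93 - 116\right) \left(-84 + 146\right) = 224 - 288 \left(\left(-209\right) 62\right) = 224 - -3731904 = 224 + 3731904 = 3732128$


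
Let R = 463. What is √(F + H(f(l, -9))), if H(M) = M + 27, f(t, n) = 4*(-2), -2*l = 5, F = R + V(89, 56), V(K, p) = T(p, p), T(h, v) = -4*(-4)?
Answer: √498 ≈ 22.316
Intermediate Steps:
T(h, v) = 16
V(K, p) = 16
F = 479 (F = 463 + 16 = 479)
l = -5/2 (l = -½*5 = -5/2 ≈ -2.5000)
f(t, n) = -8
H(M) = 27 + M
√(F + H(f(l, -9))) = √(479 + (27 - 8)) = √(479 + 19) = √498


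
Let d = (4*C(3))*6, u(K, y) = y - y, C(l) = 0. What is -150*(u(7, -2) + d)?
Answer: 0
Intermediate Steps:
u(K, y) = 0
d = 0 (d = (4*0)*6 = 0*6 = 0)
-150*(u(7, -2) + d) = -150*(0 + 0) = -150*0 = 0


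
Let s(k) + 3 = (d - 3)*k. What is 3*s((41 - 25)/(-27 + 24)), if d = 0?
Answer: 39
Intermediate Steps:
s(k) = -3 - 3*k (s(k) = -3 + (0 - 3)*k = -3 - 3*k)
3*s((41 - 25)/(-27 + 24)) = 3*(-3 - 3*(41 - 25)/(-27 + 24)) = 3*(-3 - 48/(-3)) = 3*(-3 - 48*(-1)/3) = 3*(-3 - 3*(-16/3)) = 3*(-3 + 16) = 3*13 = 39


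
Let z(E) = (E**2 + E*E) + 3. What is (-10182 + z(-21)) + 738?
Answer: -8559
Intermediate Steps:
z(E) = 3 + 2*E**2 (z(E) = (E**2 + E**2) + 3 = 2*E**2 + 3 = 3 + 2*E**2)
(-10182 + z(-21)) + 738 = (-10182 + (3 + 2*(-21)**2)) + 738 = (-10182 + (3 + 2*441)) + 738 = (-10182 + (3 + 882)) + 738 = (-10182 + 885) + 738 = -9297 + 738 = -8559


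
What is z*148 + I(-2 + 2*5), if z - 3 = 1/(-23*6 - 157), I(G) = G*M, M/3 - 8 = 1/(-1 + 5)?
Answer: 189242/295 ≈ 641.50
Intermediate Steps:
M = 99/4 (M = 24 + 3/(-1 + 5) = 24 + 3/4 = 99/4 ≈ 24.750)
I(G) = 99*G/4 (I(G) = G*(99/4) = 99*G/4)
z = 884/295 (z = 3 + 1/(-23*6 - 157) = 3 + 1/(-138 - 157) = 3 + 1/(-295) = 3 - 1/295 = 884/295 ≈ 2.9966)
z*148 + I(-2 + 2*5) = (884/295)*148 + 99*(-2 + 2*5)/4 = 130832/295 + 99*(-2 + 10)/4 = 130832/295 + (99/4)*8 = 130832/295 + 198 = 189242/295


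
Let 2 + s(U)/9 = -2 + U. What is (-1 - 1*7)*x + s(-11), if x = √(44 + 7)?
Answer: -135 - 8*√51 ≈ -192.13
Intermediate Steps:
s(U) = -36 + 9*U (s(U) = -18 + 9*(-2 + U) = -18 + (-18 + 9*U) = -36 + 9*U)
x = √51 ≈ 7.1414
(-1 - 1*7)*x + s(-11) = (-1 - 1*7)*√51 + (-36 + 9*(-11)) = (-1 - 7)*√51 + (-36 - 99) = -8*√51 - 135 = -135 - 8*√51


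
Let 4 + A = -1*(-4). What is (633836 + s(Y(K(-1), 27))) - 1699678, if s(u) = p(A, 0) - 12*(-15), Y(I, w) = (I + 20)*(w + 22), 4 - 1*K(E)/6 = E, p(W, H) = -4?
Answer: -1065666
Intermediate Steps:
A = 0 (A = -4 - 1*(-4) = -4 + 4 = 0)
K(E) = 24 - 6*E
Y(I, w) = (20 + I)*(22 + w)
s(u) = 176 (s(u) = -4 - 12*(-15) = -4 + 180 = 176)
(633836 + s(Y(K(-1), 27))) - 1699678 = (633836 + 176) - 1699678 = 634012 - 1699678 = -1065666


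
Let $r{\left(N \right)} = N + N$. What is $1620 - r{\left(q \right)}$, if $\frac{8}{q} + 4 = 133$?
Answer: $\frac{208964}{129} \approx 1619.9$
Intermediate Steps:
$q = \frac{8}{129}$ ($q = \frac{8}{-4 + 133} = \frac{8}{129} \approx 0.062016$)
$r{\left(N \right)} = 2 N$
$1620 - r{\left(q \right)} = 1620 - 2 \cdot \frac{8}{129} = 1620 - \frac{16}{129} = \frac{208964}{129}$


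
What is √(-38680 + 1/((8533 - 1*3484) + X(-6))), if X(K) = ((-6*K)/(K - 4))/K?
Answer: I*√1541063178030/6312 ≈ 196.67*I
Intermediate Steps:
X(K) = -6/(-4 + K) (X(K) = ((-6*K)/(-4 + K))/K = (-6*K/(-4 + K))/K = -6/(-4 + K))
√(-38680 + 1/((8533 - 1*3484) + X(-6))) = √(-38680 + 1/((8533 - 1*3484) - 6/(-4 - 6))) = √(-38680 + 1/((8533 - 3484) - 6/(-10))) = √(-38680 + 1/(5049 - 6*(-⅒))) = √(-38680 + 1/(5049 + ⅗)) = √(-38680 + 1/(25248/5)) = √(-38680 + 5/25248) = √(-976592635/25248) = I*√1541063178030/6312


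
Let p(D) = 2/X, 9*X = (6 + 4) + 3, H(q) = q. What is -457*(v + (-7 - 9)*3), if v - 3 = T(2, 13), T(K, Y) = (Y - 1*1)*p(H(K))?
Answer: 168633/13 ≈ 12972.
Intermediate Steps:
X = 13/9 (X = ((6 + 4) + 3)/9 = (10 + 3)/9 = (⅑)*13 = 13/9 ≈ 1.4444)
p(D) = 18/13 (p(D) = 2/(13/9) = 2*(9/13) = 18/13)
T(K, Y) = -18/13 + 18*Y/13 (T(K, Y) = (Y - 1*1)*(18/13) = (Y - 1)*(18/13) = (-1 + Y)*(18/13) = -18/13 + 18*Y/13)
v = 255/13 (v = 3 + (-18/13 + (18/13)*13) = 3 + (-18/13 + 18) = 3 + 216/13 = 255/13 ≈ 19.615)
-457*(v + (-7 - 9)*3) = -457*(255/13 + (-7 - 9)*3) = -457*(255/13 - 16*3) = -457*(255/13 - 48) = -457*(-369/13) = 168633/13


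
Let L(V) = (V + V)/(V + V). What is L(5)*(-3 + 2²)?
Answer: 1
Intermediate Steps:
L(V) = 1 (L(V) = (2*V)/((2*V)) = (2*V)*(1/(2*V)) = 1)
L(5)*(-3 + 2²) = 1*(-3 + 2²) = 1*(-3 + 4) = 1*1 = 1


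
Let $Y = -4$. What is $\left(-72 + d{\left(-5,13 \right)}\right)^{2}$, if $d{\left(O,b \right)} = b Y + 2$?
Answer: $14884$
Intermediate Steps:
$d{\left(O,b \right)} = 2 - 4 b$ ($d{\left(O,b \right)} = b \left(-4\right) + 2 = - 4 b + 2 = 2 - 4 b$)
$\left(-72 + d{\left(-5,13 \right)}\right)^{2} = \left(-72 + \left(2 - 52\right)\right)^{2} = \left(-72 - 50\right)^{2} = \left(-122\right)^{2} = 14884$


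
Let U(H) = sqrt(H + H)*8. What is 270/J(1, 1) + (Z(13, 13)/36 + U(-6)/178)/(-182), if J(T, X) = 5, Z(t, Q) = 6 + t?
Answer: 353789/6552 - 4*I*sqrt(3)/8099 ≈ 53.997 - 0.00085544*I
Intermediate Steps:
U(H) = 8*sqrt(2)*sqrt(H) (U(H) = sqrt(2*H)*8 = (sqrt(2)*sqrt(H))*8 = 8*sqrt(2)*sqrt(H))
270/J(1, 1) + (Z(13, 13)/36 + U(-6)/178)/(-182) = 270/5 + ((6 + 13)/36 + (8*sqrt(2)*sqrt(-6))/178)/(-182) = 270*(1/5) + (19*(1/36) + (8*sqrt(2)*(I*sqrt(6)))*(1/178))*(-1/182) = 54 + (19/36 + (16*I*sqrt(3))*(1/178))*(-1/182) = 54 + (19/36 + 8*I*sqrt(3)/89)*(-1/182) = 54 + (-19/6552 - 4*I*sqrt(3)/8099) = 353789/6552 - 4*I*sqrt(3)/8099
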